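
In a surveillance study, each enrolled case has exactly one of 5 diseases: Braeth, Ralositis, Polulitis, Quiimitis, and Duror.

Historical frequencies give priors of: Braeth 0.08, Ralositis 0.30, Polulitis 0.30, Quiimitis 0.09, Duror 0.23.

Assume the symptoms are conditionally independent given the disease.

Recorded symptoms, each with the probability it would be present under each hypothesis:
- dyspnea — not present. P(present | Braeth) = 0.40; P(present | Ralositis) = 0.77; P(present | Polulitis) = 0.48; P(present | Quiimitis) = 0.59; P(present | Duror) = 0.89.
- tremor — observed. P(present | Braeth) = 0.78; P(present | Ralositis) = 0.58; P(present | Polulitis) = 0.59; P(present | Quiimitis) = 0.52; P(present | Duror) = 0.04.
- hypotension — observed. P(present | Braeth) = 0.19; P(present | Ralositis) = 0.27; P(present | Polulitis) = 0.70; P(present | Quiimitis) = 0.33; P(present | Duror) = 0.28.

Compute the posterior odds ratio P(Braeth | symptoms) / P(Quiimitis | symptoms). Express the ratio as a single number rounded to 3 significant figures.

1.12

Unnormalized posterior weight (prior times the symptom likelihoods) for each of the two hypotheses (using 1 − P(present | H) for each absent symptom):
  Braeth: 0.08 × (1 − 0.40) × 0.78 × 0.19 = 0.0071136
  Quiimitis: 0.09 × (1 − 0.59) × 0.52 × 0.33 = 0.006332
Posterior odds = 0.0071136 / 0.006332 ≈ 1.12.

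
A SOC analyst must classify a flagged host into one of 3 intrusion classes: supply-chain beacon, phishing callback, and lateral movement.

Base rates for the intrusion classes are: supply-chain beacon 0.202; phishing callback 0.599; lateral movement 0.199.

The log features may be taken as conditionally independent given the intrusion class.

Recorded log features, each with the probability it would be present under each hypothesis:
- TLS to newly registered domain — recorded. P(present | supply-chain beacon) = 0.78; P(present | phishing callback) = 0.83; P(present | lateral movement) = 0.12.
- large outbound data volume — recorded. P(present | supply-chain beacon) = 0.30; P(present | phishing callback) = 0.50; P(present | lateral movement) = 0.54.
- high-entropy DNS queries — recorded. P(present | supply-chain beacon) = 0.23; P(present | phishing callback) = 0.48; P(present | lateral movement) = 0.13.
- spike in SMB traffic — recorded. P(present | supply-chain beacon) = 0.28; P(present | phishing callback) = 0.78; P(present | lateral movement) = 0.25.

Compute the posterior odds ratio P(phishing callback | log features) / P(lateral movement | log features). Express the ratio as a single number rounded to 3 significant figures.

Unnormalized posterior weight (prior times the log feature likelihoods) for each of the two hypotheses:
  phishing callback: 0.599 × 0.83 × 0.50 × 0.48 × 0.78 = 0.09307
  lateral movement: 0.199 × 0.12 × 0.54 × 0.13 × 0.25 = 0.00041909
Odds(phishing callback : lateral movement) = 0.09307 / 0.00041909 ≈ 222.

222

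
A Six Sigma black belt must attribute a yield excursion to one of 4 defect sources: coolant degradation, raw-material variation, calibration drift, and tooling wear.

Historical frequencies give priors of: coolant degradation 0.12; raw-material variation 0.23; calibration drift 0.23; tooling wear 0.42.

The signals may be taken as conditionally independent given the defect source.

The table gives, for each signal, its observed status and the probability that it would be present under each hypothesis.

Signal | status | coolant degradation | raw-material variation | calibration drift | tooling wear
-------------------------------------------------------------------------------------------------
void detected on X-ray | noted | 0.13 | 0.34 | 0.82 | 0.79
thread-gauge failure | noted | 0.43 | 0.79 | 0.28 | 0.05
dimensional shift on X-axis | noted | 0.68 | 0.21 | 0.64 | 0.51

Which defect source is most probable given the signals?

By Bayes' rule with conditional independence, the unnormalized weight for each hypothesis is prior × ∏ likelihoods:
  coolant degradation: 0.12 × 0.13 × 0.43 × 0.68 = 0.0045614
  raw-material variation: 0.23 × 0.34 × 0.79 × 0.21 = 0.012973
  calibration drift: 0.23 × 0.82 × 0.28 × 0.64 = 0.033797
  tooling wear: 0.42 × 0.79 × 0.05 × 0.51 = 0.0084609
The unnormalized weights sum to 0.059793.
P(coolant degradation | evidence) ≈ 0.0045614 / 0.059793 ≈ 0.076
P(raw-material variation | evidence) ≈ 0.012973 / 0.059793 ≈ 0.217
P(calibration drift | evidence) ≈ 0.033797 / 0.059793 ≈ 0.565
P(tooling wear | evidence) ≈ 0.0084609 / 0.059793 ≈ 0.142
The largest is 0.565, so calibration drift is most probable.

calibration drift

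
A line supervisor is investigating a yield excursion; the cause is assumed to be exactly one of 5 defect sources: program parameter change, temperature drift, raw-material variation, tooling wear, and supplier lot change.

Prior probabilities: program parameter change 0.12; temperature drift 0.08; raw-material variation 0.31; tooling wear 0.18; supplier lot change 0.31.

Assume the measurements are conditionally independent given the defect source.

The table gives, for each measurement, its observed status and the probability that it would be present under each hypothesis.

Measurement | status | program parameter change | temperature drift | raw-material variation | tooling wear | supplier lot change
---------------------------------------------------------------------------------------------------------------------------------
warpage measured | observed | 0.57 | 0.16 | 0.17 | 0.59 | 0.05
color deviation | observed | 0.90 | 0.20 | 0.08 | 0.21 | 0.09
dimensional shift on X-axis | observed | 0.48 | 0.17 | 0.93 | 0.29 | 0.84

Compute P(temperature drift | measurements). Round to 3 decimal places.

0.010

For each hypothesis, the unnormalized posterior weight is prior × product of the measurement likelihoods:
  program parameter change: 0.12 × 0.57 × 0.90 × 0.48 = 0.029549
  temperature drift: 0.08 × 0.16 × 0.20 × 0.17 = 0.0004352
  raw-material variation: 0.31 × 0.17 × 0.08 × 0.93 = 0.0039209
  tooling wear: 0.18 × 0.59 × 0.21 × 0.29 = 0.0064676
  supplier lot change: 0.31 × 0.05 × 0.09 × 0.84 = 0.0011718
The unnormalized weights sum to 0.041544.
P(temperature drift | evidence) = 0.0004352 / 0.041544 ≈ 0.010.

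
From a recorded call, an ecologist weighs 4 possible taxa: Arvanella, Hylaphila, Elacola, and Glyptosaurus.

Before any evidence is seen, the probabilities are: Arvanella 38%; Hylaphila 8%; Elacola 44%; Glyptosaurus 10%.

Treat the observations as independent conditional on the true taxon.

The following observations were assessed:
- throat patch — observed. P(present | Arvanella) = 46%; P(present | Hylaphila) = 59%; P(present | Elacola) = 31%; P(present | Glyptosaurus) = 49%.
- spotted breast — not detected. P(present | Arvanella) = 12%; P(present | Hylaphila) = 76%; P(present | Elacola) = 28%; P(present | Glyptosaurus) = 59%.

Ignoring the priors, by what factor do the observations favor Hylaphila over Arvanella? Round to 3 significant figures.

0.350

The Bayes factor is the ratio of the joint likelihoods of the evidence pattern under the two hypotheses (using 1 − P(present | H) for each absent observation).
  Hylaphila: 0.59 × (1 − 0.76) = 0.1416
  Arvanella: 0.46 × (1 − 0.12) = 0.4048
Bayes factor = 0.1416 / 0.4048 ≈ 0.350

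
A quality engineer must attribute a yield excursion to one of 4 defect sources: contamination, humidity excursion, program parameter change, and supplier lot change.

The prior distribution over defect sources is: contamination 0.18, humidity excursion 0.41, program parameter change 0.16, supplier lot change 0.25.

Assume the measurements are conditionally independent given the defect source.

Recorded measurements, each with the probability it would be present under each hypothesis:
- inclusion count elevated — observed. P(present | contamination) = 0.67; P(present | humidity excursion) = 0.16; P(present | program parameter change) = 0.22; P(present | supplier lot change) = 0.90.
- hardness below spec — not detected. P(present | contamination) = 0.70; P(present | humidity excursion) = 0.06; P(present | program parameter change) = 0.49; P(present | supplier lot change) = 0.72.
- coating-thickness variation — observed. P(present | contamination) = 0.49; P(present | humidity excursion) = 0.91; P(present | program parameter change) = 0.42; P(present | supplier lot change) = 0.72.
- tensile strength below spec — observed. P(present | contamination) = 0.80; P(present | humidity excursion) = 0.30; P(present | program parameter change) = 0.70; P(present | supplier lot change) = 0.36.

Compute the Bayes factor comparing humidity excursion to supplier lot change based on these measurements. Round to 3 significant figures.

Joint likelihood of the measurement pattern under each hypothesis (using 1 − P(present | H) for each absent measurement):
  humidity excursion: 0.16 × (1 − 0.06) × 0.91 × 0.30 = 0.041059
  supplier lot change: 0.90 × (1 − 0.72) × 0.72 × 0.36 = 0.065318
Bayes factor = 0.041059 / 0.065318 ≈ 0.629

0.629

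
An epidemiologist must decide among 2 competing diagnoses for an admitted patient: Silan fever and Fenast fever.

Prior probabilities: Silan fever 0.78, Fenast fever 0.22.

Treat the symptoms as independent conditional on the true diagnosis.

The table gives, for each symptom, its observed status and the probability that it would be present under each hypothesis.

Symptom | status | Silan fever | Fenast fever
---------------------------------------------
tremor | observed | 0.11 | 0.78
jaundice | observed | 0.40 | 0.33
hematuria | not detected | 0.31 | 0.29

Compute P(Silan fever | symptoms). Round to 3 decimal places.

0.371

Multiply each prior by the joint likelihood of the symptom pattern (using 1 − P(present | H) for each absent symptom):
  Silan fever: 0.78 × 0.11 × 0.40 × (1 − 0.31) = 0.023681
  Fenast fever: 0.22 × 0.78 × 0.33 × (1 − 0.29) = 0.040206
Marginal likelihood of the evidence = 0.063887.
P(Silan fever | evidence) = 0.023681 / 0.063887 ≈ 0.371.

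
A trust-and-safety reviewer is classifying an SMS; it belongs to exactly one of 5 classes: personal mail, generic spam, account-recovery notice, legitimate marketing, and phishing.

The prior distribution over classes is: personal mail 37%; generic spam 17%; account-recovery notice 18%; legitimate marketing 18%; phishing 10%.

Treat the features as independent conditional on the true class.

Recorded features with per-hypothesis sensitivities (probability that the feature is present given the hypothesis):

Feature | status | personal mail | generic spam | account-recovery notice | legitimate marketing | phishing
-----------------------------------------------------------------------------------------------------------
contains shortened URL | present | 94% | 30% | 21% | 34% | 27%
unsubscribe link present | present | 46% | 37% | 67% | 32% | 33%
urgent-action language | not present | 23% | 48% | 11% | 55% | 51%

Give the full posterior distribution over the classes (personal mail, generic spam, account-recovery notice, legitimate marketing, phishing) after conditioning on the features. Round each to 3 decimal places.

Multiply each prior by the joint likelihood of the feature pattern (using 1 − P(present | H) for each absent feature):
  personal mail: 0.37 × 0.94 × 0.46 × (1 − 0.23) = 0.12319
  generic spam: 0.17 × 0.30 × 0.37 × (1 − 0.48) = 0.0098124
  account-recovery notice: 0.18 × 0.21 × 0.67 × (1 − 0.11) = 0.02254
  legitimate marketing: 0.18 × 0.34 × 0.32 × (1 − 0.55) = 0.0088128
  phishing: 0.10 × 0.27 × 0.33 × (1 − 0.51) = 0.0043659
Normalizing constant Z = 0.12319 + 0.0098124 + 0.02254 + 0.0088128 + 0.0043659 = 0.16872.
P(personal mail | evidence) = 0.12319 / 0.16872 ≈ 0.730
P(generic spam | evidence) = 0.0098124 / 0.16872 ≈ 0.058
P(account-recovery notice | evidence) = 0.02254 / 0.16872 ≈ 0.134
P(legitimate marketing | evidence) = 0.0088128 / 0.16872 ≈ 0.052
P(phishing | evidence) = 0.0043659 / 0.16872 ≈ 0.026

0.730, 0.058, 0.134, 0.052, 0.026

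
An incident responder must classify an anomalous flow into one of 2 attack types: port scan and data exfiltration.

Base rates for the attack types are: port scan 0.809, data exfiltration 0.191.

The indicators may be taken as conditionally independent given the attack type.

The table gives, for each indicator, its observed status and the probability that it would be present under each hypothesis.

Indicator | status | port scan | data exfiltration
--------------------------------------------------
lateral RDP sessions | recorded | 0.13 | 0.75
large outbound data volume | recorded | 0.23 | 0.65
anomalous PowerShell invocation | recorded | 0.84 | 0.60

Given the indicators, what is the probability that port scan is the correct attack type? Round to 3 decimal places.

0.267

Multiply each prior by the joint likelihood of the indicator pattern:
  port scan: 0.809 × 0.13 × 0.23 × 0.84 = 0.020319
  data exfiltration: 0.191 × 0.75 × 0.65 × 0.60 = 0.055868
Normalizing constant Z = 0.020319 + 0.055868 = 0.076186.
P(port scan | evidence) = 0.020319 / 0.076186 ≈ 0.267.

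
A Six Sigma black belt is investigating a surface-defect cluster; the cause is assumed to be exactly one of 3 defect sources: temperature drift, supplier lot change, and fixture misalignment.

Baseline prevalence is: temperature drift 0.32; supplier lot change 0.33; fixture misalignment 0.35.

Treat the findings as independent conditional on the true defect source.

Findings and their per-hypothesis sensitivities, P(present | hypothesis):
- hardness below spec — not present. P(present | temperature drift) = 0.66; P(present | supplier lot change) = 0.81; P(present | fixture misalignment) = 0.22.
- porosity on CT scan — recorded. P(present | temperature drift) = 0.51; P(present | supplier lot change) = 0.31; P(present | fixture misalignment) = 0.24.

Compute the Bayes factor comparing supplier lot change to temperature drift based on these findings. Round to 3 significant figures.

The Bayes factor is the ratio of the joint likelihoods of the evidence pattern under the two hypotheses (using 1 − P(present | H) for each absent finding).
  supplier lot change: (1 − 0.81) × 0.31 = 0.0589
  temperature drift: (1 − 0.66) × 0.51 = 0.1734
Bayes factor = 0.0589 / 0.1734 ≈ 0.340

0.340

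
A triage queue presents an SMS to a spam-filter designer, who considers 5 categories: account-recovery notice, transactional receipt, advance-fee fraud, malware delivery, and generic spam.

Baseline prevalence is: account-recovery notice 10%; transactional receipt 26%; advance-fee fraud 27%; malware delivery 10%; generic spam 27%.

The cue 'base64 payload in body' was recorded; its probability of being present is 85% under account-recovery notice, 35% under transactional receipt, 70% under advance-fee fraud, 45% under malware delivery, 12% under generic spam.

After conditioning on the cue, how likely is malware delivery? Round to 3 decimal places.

0.102

Multiply each prior by the likelihood of the cue:
  account-recovery notice: 0.10 × 0.85 = 0.085
  transactional receipt: 0.26 × 0.35 = 0.091
  advance-fee fraud: 0.27 × 0.70 = 0.189
  malware delivery: 0.10 × 0.45 = 0.045
  generic spam: 0.27 × 0.12 = 0.0324
Normalizing constant Z = 0.085 + 0.091 + 0.189 + 0.045 + 0.0324 = 0.4424.
P(malware delivery | evidence) = 0.045 / 0.4424 ≈ 0.102.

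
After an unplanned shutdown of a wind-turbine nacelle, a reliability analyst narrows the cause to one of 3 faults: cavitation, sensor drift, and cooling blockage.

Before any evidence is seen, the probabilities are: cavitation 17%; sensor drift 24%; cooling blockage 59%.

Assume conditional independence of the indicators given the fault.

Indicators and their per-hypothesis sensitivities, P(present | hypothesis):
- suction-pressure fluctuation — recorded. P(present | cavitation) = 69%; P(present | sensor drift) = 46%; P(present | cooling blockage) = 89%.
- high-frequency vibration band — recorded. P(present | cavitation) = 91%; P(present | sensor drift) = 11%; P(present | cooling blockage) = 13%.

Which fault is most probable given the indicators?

Multiply each prior by the joint likelihood of the indicator pattern:
  cavitation: 0.17 × 0.69 × 0.91 = 0.10674
  sensor drift: 0.24 × 0.46 × 0.11 = 0.012144
  cooling blockage: 0.59 × 0.89 × 0.13 = 0.068263
Normalizing constant Z = 0.10674 + 0.012144 + 0.068263 = 0.18715.
P(cavitation | evidence) ≈ 0.10674 / 0.18715 ≈ 0.570
P(sensor drift | evidence) ≈ 0.012144 / 0.18715 ≈ 0.065
P(cooling blockage | evidence) ≈ 0.068263 / 0.18715 ≈ 0.365
The largest is 0.570, so cavitation is most probable.

cavitation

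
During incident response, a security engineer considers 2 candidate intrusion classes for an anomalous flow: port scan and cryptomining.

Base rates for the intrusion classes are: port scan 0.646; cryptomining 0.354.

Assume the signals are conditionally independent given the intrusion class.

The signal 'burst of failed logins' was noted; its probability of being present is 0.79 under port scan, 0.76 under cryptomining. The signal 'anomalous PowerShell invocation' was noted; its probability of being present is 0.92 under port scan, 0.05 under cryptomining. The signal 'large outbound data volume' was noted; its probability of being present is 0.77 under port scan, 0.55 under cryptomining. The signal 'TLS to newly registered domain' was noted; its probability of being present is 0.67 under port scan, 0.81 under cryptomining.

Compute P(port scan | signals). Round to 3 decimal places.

0.976

For each hypothesis, the unnormalized posterior weight is prior × product of the signal likelihoods:
  port scan: 0.646 × 0.79 × 0.92 × 0.77 × 0.67 = 0.24222
  cryptomining: 0.354 × 0.76 × 0.05 × 0.55 × 0.81 = 0.0059929
The unnormalized weights sum to 0.24821.
P(port scan | evidence) = 0.24222 / 0.24821 ≈ 0.976.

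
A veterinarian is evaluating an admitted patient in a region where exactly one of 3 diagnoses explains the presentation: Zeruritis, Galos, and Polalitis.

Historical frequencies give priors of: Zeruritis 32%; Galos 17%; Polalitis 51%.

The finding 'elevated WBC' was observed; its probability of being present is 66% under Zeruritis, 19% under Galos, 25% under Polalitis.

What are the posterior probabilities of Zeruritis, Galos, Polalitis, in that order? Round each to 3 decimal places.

Multiply each prior by the likelihood of the finding:
  Zeruritis: 0.32 × 0.66 = 0.2112
  Galos: 0.17 × 0.19 = 0.0323
  Polalitis: 0.51 × 0.25 = 0.1275
Marginal likelihood of the evidence = 0.371.
P(Zeruritis | evidence) = 0.2112 / 0.371 ≈ 0.569
P(Galos | evidence) = 0.0323 / 0.371 ≈ 0.087
P(Polalitis | evidence) = 0.1275 / 0.371 ≈ 0.344

0.569, 0.087, 0.344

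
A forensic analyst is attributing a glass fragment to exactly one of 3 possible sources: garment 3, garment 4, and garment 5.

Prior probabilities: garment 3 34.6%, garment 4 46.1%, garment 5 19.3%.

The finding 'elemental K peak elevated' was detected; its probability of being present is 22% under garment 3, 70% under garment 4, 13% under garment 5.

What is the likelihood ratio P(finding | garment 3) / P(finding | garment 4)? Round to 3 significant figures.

0.314

The Bayes factor is the ratio of the two likelihoods.
  garment 3: 0.22
  garment 4: 0.7
Bayes factor = 0.22 / 0.7 ≈ 0.314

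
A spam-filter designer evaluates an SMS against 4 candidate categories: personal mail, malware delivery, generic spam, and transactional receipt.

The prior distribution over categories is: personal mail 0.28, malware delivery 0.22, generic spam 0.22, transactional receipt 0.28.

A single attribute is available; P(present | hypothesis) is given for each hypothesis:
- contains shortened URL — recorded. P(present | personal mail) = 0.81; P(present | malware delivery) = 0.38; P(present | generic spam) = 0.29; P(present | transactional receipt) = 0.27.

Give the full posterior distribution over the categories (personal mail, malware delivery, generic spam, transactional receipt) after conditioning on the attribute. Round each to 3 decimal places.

0.504, 0.186, 0.142, 0.168

By Bayes' rule, the unnormalized weight for each hypothesis is prior × likelihood:
  personal mail: 0.28 × 0.81 = 0.2268
  malware delivery: 0.22 × 0.38 = 0.0836
  generic spam: 0.22 × 0.29 = 0.0638
  transactional receipt: 0.28 × 0.27 = 0.0756
Marginal likelihood of the evidence = 0.4498.
P(personal mail | evidence) = 0.2268 / 0.4498 ≈ 0.504
P(malware delivery | evidence) = 0.0836 / 0.4498 ≈ 0.186
P(generic spam | evidence) = 0.0638 / 0.4498 ≈ 0.142
P(transactional receipt | evidence) = 0.0756 / 0.4498 ≈ 0.168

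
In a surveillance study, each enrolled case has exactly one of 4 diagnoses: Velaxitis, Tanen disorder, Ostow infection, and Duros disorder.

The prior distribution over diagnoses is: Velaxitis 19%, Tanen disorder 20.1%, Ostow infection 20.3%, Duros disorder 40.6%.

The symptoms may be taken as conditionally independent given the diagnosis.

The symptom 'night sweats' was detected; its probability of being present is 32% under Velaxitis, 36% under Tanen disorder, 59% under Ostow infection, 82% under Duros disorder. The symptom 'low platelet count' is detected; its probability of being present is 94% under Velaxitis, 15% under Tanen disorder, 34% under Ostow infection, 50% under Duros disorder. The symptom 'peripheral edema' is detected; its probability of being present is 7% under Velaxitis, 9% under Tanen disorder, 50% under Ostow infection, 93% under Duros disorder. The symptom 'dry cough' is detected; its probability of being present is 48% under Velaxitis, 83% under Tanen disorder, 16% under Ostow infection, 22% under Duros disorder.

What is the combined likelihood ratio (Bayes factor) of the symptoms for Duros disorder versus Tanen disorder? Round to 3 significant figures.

Joint likelihood of the symptom pattern under each hypothesis:
  Duros disorder: 0.82 × 0.50 × 0.93 × 0.22 = 0.083886
  Tanen disorder: 0.36 × 0.15 × 0.09 × 0.83 = 0.0040338
Bayes factor = 0.083886 / 0.0040338 ≈ 20.8

20.8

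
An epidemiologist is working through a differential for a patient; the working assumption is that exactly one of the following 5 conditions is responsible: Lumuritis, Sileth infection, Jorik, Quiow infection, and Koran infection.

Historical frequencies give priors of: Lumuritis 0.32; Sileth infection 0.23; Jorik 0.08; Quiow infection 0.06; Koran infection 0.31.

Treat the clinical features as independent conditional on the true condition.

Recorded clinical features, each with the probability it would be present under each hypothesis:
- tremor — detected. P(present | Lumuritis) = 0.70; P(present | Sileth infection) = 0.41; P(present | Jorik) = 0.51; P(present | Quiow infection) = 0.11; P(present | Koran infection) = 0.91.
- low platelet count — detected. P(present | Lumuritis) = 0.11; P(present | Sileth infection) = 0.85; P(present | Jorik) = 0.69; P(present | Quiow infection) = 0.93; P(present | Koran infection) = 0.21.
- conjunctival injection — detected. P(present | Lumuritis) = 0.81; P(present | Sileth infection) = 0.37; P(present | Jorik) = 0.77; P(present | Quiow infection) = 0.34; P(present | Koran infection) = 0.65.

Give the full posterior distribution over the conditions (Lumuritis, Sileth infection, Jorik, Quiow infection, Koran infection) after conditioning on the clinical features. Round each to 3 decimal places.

0.178, 0.265, 0.194, 0.019, 0.344

Multiply each prior by the joint likelihood of the clinical feature pattern:
  Lumuritis: 0.32 × 0.70 × 0.11 × 0.81 = 0.019958
  Sileth infection: 0.23 × 0.41 × 0.85 × 0.37 = 0.029657
  Jorik: 0.08 × 0.51 × 0.69 × 0.77 = 0.021677
  Quiow infection: 0.06 × 0.11 × 0.93 × 0.34 = 0.0020869
  Koran infection: 0.31 × 0.91 × 0.21 × 0.65 = 0.038507
Normalizing constant Z = 0.019958 + 0.029657 + 0.021677 + 0.0020869 + 0.038507 = 0.11189.
P(Lumuritis | evidence) = 0.019958 / 0.11189 ≈ 0.178
P(Sileth infection | evidence) = 0.029657 / 0.11189 ≈ 0.265
P(Jorik | evidence) = 0.021677 / 0.11189 ≈ 0.194
P(Quiow infection | evidence) = 0.0020869 / 0.11189 ≈ 0.019
P(Koran infection | evidence) = 0.038507 / 0.11189 ≈ 0.344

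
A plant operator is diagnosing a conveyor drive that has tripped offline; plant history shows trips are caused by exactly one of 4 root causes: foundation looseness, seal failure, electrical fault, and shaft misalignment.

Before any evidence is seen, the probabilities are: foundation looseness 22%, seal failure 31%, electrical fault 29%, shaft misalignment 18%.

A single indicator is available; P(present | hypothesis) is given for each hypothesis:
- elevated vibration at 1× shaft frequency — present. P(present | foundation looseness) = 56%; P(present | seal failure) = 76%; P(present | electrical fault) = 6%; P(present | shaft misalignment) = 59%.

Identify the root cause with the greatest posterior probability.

seal failure

For each hypothesis, the unnormalized posterior weight is prior × likelihood:
  foundation looseness: 0.22 × 0.56 = 0.1232
  seal failure: 0.31 × 0.76 = 0.2356
  electrical fault: 0.29 × 0.06 = 0.0174
  shaft misalignment: 0.18 × 0.59 = 0.1062
Normalizing constant Z = 0.1232 + 0.2356 + 0.0174 + 0.1062 = 0.4824.
P(foundation looseness | evidence) ≈ 0.1232 / 0.4824 ≈ 0.255
P(seal failure | evidence) ≈ 0.2356 / 0.4824 ≈ 0.488
P(electrical fault | evidence) ≈ 0.0174 / 0.4824 ≈ 0.036
P(shaft misalignment | evidence) ≈ 0.1062 / 0.4824 ≈ 0.220
The largest is 0.488, so seal failure is most probable.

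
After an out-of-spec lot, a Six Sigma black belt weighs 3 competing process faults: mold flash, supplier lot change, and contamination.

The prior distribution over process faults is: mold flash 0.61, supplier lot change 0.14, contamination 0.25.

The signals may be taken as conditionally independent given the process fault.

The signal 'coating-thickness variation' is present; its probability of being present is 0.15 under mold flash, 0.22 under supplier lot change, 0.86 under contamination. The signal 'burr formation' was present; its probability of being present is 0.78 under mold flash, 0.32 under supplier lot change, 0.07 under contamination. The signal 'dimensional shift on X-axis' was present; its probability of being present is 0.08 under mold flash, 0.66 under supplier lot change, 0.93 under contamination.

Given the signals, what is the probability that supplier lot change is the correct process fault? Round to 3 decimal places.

0.248

Multiply each prior by the joint likelihood of the signal pattern:
  mold flash: 0.61 × 0.15 × 0.78 × 0.08 = 0.0057096
  supplier lot change: 0.14 × 0.22 × 0.32 × 0.66 = 0.006505
  contamination: 0.25 × 0.86 × 0.07 × 0.93 = 0.013997
The unnormalized weights sum to 0.026211.
P(supplier lot change | evidence) = 0.006505 / 0.026211 ≈ 0.248.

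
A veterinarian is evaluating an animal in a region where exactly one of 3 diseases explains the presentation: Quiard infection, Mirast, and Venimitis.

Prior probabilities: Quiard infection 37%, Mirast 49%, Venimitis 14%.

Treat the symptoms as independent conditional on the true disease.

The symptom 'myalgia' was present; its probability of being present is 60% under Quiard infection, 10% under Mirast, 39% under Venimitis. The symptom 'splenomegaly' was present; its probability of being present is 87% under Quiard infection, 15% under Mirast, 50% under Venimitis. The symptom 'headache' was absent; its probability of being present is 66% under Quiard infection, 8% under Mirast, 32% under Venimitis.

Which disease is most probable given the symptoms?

Multiply each prior by the joint likelihood of the symptom pattern (using 1 − P(present | H) for each absent symptom):
  Quiard infection: 0.37 × 0.60 × 0.87 × (1 − 0.66) = 0.065668
  Mirast: 0.49 × 0.10 × 0.15 × (1 − 0.08) = 0.006762
  Venimitis: 0.14 × 0.39 × 0.50 × (1 − 0.32) = 0.018564
The unnormalized weights sum to 0.090994.
P(Quiard infection | evidence) ≈ 0.065668 / 0.090994 ≈ 0.722
P(Mirast | evidence) ≈ 0.006762 / 0.090994 ≈ 0.074
P(Venimitis | evidence) ≈ 0.018564 / 0.090994 ≈ 0.204
The largest is 0.722, so Quiard infection is most probable.

Quiard infection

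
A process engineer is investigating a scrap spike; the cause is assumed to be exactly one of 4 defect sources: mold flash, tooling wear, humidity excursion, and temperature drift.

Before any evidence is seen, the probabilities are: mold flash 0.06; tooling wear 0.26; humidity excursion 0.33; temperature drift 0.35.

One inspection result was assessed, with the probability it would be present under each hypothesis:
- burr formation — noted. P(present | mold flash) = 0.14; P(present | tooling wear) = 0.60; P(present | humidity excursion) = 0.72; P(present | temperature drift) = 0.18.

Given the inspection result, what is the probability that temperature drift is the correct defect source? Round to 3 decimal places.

0.135

For each hypothesis, the unnormalized posterior weight is prior × likelihood:
  mold flash: 0.06 × 0.14 = 0.0084
  tooling wear: 0.26 × 0.60 = 0.156
  humidity excursion: 0.33 × 0.72 = 0.2376
  temperature drift: 0.35 × 0.18 = 0.063
The unnormalized weights sum to 0.465.
P(temperature drift | evidence) = 0.063 / 0.465 ≈ 0.135.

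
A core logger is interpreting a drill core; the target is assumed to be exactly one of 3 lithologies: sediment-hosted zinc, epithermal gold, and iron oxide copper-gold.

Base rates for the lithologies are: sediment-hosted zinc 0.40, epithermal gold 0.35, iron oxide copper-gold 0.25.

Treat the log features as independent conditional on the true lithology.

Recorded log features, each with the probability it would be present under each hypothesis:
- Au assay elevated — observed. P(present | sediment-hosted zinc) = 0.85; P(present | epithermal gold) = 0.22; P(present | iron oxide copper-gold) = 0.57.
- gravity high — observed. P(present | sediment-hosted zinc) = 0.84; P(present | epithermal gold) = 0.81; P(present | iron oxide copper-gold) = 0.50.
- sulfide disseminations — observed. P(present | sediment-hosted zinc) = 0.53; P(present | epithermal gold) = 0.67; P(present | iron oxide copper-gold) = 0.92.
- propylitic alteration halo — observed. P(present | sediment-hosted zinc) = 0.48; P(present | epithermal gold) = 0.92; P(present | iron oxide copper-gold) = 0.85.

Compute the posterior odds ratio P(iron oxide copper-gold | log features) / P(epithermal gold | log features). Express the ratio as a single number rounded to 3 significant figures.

The normalizing constant cancels in an odds ratio, so compute prior × likelihood for the two hypotheses only:
  iron oxide copper-gold: 0.25 × 0.57 × 0.50 × 0.92 × 0.85 = 0.055717
  epithermal gold: 0.35 × 0.22 × 0.81 × 0.67 × 0.92 = 0.038445
Posterior odds = 0.055717 / 0.038445 ≈ 1.45.

1.45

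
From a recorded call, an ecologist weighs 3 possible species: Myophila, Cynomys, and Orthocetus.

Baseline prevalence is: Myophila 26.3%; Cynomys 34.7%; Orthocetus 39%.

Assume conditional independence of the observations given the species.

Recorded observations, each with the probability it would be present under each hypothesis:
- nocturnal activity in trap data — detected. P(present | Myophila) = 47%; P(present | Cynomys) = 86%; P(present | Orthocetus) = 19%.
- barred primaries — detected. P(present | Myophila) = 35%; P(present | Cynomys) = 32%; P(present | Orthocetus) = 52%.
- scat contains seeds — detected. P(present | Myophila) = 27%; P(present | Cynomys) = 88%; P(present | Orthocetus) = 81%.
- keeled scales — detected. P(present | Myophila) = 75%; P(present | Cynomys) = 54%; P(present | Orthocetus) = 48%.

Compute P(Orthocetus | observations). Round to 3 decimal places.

0.217

By Bayes' rule with conditional independence, the unnormalized weight for each hypothesis is prior × ∏ likelihoods:
  Myophila: 0.263 × 0.47 × 0.35 × 0.27 × 0.75 = 0.0087609
  Cynomys: 0.347 × 0.86 × 0.32 × 0.88 × 0.54 = 0.045379
  Orthocetus: 0.390 × 0.19 × 0.52 × 0.81 × 0.48 = 0.014981
The unnormalized weights sum to 0.069121.
P(Orthocetus | evidence) = 0.014981 / 0.069121 ≈ 0.217.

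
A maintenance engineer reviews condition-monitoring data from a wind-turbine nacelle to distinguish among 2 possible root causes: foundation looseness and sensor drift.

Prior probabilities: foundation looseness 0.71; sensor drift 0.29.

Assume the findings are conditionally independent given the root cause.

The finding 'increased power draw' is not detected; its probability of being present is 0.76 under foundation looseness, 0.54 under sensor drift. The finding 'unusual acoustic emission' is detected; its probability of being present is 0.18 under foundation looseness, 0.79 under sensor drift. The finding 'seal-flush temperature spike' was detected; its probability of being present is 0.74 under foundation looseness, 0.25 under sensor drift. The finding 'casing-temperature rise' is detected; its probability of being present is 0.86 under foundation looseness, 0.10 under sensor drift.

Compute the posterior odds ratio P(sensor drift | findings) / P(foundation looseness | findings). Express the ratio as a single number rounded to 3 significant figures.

Unnormalized posterior weight (prior times the finding likelihoods) for each of the two hypotheses (using 1 − P(present | H) for each absent finding):
  sensor drift: 0.29 × (1 − 0.54) × 0.79 × 0.25 × 0.10 = 0.0026347
  foundation looseness: 0.71 × (1 − 0.76) × 0.18 × 0.74 × 0.86 = 0.01952
Posterior odds = 0.0026347 / 0.01952 ≈ 0.135.

0.135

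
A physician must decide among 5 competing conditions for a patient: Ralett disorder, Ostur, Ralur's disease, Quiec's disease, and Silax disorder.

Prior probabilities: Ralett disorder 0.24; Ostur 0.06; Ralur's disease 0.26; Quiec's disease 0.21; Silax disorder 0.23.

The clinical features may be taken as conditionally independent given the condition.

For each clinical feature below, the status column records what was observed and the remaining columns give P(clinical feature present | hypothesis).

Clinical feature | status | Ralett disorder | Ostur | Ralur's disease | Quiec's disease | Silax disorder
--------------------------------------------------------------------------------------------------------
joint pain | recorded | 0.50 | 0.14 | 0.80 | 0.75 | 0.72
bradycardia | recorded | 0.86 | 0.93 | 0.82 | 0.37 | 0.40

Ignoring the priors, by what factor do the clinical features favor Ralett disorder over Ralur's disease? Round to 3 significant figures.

Joint likelihood of the clinical feature pattern under each hypothesis:
  Ralett disorder: 0.50 × 0.86 = 0.43
  Ralur's disease: 0.80 × 0.82 = 0.656
Bayes factor = 0.43 / 0.656 ≈ 0.655

0.655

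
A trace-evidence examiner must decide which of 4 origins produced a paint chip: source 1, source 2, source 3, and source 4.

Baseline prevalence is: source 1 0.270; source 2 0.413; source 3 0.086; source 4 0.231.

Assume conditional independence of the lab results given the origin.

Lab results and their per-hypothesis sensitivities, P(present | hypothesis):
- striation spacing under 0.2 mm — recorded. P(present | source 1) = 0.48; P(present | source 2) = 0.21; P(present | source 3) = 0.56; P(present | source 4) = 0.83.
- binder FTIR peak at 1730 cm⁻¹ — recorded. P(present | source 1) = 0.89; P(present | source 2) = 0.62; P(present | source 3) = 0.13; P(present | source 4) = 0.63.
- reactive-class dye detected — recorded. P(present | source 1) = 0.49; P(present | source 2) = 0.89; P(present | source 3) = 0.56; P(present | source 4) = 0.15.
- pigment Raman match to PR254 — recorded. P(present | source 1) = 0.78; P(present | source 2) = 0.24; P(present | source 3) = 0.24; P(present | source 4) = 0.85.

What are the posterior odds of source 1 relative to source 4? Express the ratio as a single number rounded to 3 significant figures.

The normalizing constant cancels in an odds ratio, so compute prior × likelihood for the two hypotheses only:
  source 1: 0.270 × 0.48 × 0.89 × 0.49 × 0.78 = 0.044084
  source 4: 0.231 × 0.83 × 0.63 × 0.15 × 0.85 = 0.015401
Odds(source 1 : source 4) = 0.044084 / 0.015401 ≈ 2.86.

2.86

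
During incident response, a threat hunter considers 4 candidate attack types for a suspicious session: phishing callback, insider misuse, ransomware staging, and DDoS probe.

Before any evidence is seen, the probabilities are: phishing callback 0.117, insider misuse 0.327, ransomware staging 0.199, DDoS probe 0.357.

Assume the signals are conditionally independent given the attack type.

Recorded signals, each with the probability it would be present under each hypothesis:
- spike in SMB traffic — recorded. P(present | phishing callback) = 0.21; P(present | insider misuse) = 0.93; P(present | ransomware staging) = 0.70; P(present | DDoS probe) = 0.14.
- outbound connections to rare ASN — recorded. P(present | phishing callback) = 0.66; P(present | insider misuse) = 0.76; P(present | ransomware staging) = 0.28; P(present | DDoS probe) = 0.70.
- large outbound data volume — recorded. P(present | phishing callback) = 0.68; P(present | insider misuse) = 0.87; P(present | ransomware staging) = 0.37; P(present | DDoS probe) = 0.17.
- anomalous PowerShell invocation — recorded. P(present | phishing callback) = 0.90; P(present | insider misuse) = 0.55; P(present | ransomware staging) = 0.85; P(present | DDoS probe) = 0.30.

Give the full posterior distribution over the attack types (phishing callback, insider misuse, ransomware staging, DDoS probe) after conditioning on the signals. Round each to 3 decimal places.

By Bayes' rule with conditional independence, the unnormalized weight for each hypothesis is prior × ∏ likelihoods:
  phishing callback: 0.117 × 0.21 × 0.66 × 0.68 × 0.90 = 0.0099243
  insider misuse: 0.327 × 0.93 × 0.76 × 0.87 × 0.55 = 0.11059
  ransomware staging: 0.199 × 0.70 × 0.28 × 0.37 × 0.85 = 0.012267
  DDoS probe: 0.357 × 0.14 × 0.70 × 0.17 × 0.30 = 0.0017843
The unnormalized weights sum to 0.13457.
P(phishing callback | evidence) = 0.0099243 / 0.13457 ≈ 0.074
P(insider misuse | evidence) = 0.11059 / 0.13457 ≈ 0.822
P(ransomware staging | evidence) = 0.012267 / 0.13457 ≈ 0.091
P(DDoS probe | evidence) = 0.0017843 / 0.13457 ≈ 0.013

0.074, 0.822, 0.091, 0.013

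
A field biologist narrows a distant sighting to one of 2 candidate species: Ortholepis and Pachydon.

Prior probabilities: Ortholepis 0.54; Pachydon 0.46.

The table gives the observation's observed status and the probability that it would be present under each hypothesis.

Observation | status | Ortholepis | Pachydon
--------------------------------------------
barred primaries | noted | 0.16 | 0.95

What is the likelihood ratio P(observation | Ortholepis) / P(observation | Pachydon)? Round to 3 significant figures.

0.168

The Bayes factor is the ratio of the two likelihoods.
  Ortholepis: 0.16
  Pachydon: 0.95
Bayes factor = 0.16 / 0.95 ≈ 0.168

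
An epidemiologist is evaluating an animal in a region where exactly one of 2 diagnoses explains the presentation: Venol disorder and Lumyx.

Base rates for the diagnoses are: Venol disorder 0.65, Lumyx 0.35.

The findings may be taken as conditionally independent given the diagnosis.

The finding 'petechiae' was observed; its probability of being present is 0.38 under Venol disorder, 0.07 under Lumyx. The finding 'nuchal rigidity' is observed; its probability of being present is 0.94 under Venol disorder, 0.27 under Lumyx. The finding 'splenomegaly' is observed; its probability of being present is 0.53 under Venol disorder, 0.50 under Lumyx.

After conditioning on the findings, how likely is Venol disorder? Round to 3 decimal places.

Multiply each prior by the joint likelihood of the evidence pattern:
  Venol disorder: 0.65 × 0.38 × 0.94 × 0.53 = 0.12306
  Lumyx: 0.35 × 0.07 × 0.27 × 0.50 = 0.0033075
Normalizing constant Z = 0.12306 + 0.0033075 = 0.12636.
P(Venol disorder | evidence) = 0.12306 / 0.12636 ≈ 0.974.

0.974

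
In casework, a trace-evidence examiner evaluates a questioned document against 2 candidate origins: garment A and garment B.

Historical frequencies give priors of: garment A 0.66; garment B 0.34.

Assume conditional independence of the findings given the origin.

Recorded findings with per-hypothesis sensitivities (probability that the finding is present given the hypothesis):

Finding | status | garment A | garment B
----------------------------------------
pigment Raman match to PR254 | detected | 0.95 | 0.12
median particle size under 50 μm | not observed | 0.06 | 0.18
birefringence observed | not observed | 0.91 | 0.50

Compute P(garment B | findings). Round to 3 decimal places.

Multiply each prior by the joint likelihood of the evidence pattern (using 1 − P(present | H) for each absent finding):
  garment A: 0.66 × 0.95 × (1 − 0.06) × (1 − 0.91) = 0.053044
  garment B: 0.34 × 0.12 × (1 − 0.18) × (1 − 0.50) = 0.016728
Marginal likelihood of the evidence = 0.069772.
P(garment B | evidence) = 0.016728 / 0.069772 ≈ 0.240.

0.240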